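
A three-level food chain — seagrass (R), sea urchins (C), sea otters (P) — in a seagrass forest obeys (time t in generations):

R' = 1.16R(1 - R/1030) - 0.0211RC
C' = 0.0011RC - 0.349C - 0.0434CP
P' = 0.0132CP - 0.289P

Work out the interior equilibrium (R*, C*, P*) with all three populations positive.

From dP/dt = 0: 0.0132C* = 0.289, so C* = 21.9.
From dR/dt = 0: 1.16(1 - R*/1030) = 0.0211·21.9, giving R* = 1030·(1 - 0.398) = 620.
From dC/dt = 0: 0.0011·620 - 0.349 = 0.0434P*, so P* = 0.333/0.0434 = 7.67.

R* ≈ 620, C* ≈ 21.9, P* ≈ 7.67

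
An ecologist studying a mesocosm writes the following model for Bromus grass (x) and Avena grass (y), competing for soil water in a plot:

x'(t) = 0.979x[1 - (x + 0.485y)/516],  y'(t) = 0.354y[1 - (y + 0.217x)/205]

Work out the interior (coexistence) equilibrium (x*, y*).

x* ≈ 466, y* ≈ 104

Setting both brackets to zero gives the nullclines x + 0.485y = 516 and 0.217x + y = 205.
Substituting y = 205 - 0.217x into the first: x(1 - 0.485·0.217) = 516 - 0.485·205.
So x* = 417/0.895 = 466, and then y* = 205 - 0.217·466 = 104.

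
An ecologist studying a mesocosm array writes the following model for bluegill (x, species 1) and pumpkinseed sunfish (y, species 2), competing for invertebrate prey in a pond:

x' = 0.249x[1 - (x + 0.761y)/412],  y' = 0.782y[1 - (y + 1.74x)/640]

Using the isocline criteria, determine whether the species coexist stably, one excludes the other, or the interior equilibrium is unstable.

unstable coexistence (outcome depends on initial conditions)

Compare the nullcline intercepts: K1/α12 = 412/0.761 = 541 < K2 = 640; K2/α21 = 640/1.74 = 368 < K1 = 412.
Since both are reversed, neither can invade when rare; the interior point is a saddle.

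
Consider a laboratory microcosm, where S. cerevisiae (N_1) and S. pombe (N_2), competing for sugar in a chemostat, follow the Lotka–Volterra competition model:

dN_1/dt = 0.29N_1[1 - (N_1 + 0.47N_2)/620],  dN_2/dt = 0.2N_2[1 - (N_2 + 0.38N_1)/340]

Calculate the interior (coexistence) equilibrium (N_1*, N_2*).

Setting both brackets to zero gives the nullclines N_1 + 0.47N_2 = 620 and 0.38N_1 + N_2 = 340.
Substituting N_2 = 340 - 0.38N_1 into the first: N_1(1 - 0.47·0.38) = 620 - 0.47·340.
So N_1* = 460/0.821 = 560, and then N_2* = 340 - 0.38·560 = 127.

N_1* ≈ 560, N_2* ≈ 127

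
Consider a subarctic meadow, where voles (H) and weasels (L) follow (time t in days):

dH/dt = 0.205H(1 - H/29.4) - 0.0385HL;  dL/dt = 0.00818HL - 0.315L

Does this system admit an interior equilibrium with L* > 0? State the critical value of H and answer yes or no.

Threshold H = 38.5; K < 38.5, so no, the predator goes extinct.

The predator equation gives dL/dt > 0 only when H > 0.315/0.00818 = 38.5.
Without the predator, H → K = 29.4. Since 29.4 < 38.5, the predator cannot invade.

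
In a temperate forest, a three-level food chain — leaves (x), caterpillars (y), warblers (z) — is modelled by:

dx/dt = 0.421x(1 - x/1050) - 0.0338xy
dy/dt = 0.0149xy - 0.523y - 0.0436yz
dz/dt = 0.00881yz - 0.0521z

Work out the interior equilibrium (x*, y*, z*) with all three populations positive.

From dz/dt = 0: 0.00881y* = 0.0521, so y* = 5.91.
From dx/dt = 0: 0.421(1 - x*/1050) = 0.0338·5.91, giving x* = 1050·(1 - 0.475) = 551.
From dy/dt = 0: 0.0149·551 - 0.523 = 0.0436z*, so z* = 7.69/0.0436 = 176.

x* ≈ 551, y* ≈ 5.91, z* ≈ 176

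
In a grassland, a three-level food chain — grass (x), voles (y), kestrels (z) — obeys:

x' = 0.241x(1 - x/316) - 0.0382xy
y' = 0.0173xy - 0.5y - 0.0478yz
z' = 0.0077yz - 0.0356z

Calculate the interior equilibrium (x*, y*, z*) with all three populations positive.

From dz/dt = 0: 0.0077y* = 0.0356, so y* = 4.62.
From dx/dt = 0: 0.241(1 - x*/316) = 0.0382·4.62, giving x* = 316·(1 - 0.733) = 84.4.
From dy/dt = 0: 0.0173·84.4 - 0.5 = 0.0478z*, so z* = 0.961/0.0478 = 20.1.

x* ≈ 84.4, y* ≈ 4.62, z* ≈ 20.1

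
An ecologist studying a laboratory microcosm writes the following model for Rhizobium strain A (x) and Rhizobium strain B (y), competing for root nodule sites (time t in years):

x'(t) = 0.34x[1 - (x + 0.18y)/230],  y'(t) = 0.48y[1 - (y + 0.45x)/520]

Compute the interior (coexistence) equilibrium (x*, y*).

Setting both brackets to zero gives the nullclines x + 0.18y = 230 and 0.45x + y = 520.
Substituting y = 520 - 0.45x into the first: x(1 - 0.18·0.45) = 230 - 0.18·520.
So x* = 136/0.919 = 148, and then y* = 520 - 0.45·148 = 453.

x* ≈ 148, y* ≈ 453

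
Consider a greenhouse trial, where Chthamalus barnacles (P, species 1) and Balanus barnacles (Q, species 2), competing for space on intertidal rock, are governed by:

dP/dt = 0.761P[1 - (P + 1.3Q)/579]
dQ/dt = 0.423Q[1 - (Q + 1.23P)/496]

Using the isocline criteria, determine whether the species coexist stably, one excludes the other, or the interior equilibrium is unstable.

Compare the nullcline intercepts: K1/α12 = 579/1.3 = 445 < K2 = 496; K2/α21 = 496/1.23 = 403 < K1 = 579.
Since both are reversed, neither can invade when rare; the interior point is a saddle.

unstable coexistence (outcome depends on initial conditions)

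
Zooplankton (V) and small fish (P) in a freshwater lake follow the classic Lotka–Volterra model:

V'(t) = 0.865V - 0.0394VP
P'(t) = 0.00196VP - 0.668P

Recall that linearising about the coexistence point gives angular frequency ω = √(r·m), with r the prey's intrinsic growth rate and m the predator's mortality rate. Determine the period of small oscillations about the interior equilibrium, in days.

T ≈ 8.27 days

Here r = 0.865 and m = 0.668, so r·m = 0.578.
ω = √0.578 = 0.76 per day, hence T = 2π/ω ≈ 8.27 days.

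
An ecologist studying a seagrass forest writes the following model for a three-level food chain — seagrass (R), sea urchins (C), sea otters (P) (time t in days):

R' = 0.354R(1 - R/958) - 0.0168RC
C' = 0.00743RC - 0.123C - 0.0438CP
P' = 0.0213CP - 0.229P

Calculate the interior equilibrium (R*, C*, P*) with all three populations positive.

R* ≈ 469, C* ≈ 10.8, P* ≈ 76.8

From dP/dt = 0: 0.0213C* = 0.229, so C* = 10.8.
From dR/dt = 0: 0.354(1 - R*/958) = 0.0168·10.8, giving R* = 958·(1 - 0.51) = 469.
From dC/dt = 0: 0.00743·469 - 0.123 = 0.0438P*, so P* = 3.36/0.0438 = 76.8.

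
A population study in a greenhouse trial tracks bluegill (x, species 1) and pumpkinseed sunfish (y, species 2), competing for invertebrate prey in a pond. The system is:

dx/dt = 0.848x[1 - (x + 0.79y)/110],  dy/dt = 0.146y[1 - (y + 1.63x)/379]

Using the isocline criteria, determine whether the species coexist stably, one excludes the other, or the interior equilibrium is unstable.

Compare the nullcline intercepts: K1/α12 = 110/0.79 = 139 < K2 = 379; K2/α21 = 379/1.63 = 233 > K1 = 110.
Since the inequalities point opposite ways, species 2 can invade but species 1 cannot.

species 2 excludes species 1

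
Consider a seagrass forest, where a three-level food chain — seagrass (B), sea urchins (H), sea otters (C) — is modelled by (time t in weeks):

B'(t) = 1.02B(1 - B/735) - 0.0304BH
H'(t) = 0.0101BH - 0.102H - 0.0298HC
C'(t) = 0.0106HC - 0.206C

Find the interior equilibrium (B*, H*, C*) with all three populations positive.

From dC/dt = 0: 0.0106H* = 0.206, so H* = 19.4.
From dB/dt = 0: 1.02(1 - B*/735) = 0.0304·19.4, giving B* = 735·(1 - 0.579) = 309.
From dH/dt = 0: 0.0101·309 - 0.102 = 0.0298C*, so C* = 3.02/0.0298 = 101.

B* ≈ 309, H* ≈ 19.4, C* ≈ 101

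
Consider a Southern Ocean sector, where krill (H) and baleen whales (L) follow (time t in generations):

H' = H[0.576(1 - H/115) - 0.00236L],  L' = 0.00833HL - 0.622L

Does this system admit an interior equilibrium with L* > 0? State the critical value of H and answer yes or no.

The predator equation gives dL/dt > 0 only when H > 0.622/0.00833 = 74.7.
Without the predator, H → K = 115. Since 115 > 74.7, the predator can invade and persist.

Threshold H = 74.7; K > 74.7, so yes, the predator persists.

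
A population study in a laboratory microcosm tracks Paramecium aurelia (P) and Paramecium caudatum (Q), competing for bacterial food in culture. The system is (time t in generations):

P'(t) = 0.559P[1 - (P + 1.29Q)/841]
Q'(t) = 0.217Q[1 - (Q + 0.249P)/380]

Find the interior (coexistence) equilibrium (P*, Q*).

P* ≈ 517, Q* ≈ 251

Setting both brackets to zero gives the nullclines P + 1.29Q = 841 and 0.249P + Q = 380.
Substituting Q = 380 - 0.249P into the first: P(1 - 1.29·0.249) = 841 - 1.29·380.
So P* = 351/0.679 = 517, and then Q* = 380 - 0.249·517 = 251.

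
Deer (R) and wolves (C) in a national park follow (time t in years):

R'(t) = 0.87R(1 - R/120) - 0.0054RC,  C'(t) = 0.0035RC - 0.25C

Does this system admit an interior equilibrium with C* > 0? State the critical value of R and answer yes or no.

The predator equation gives dC/dt > 0 only when R > 0.25/0.0035 = 71.4.
Without the predator, R → K = 120. Since 120 > 71.4, the predator can invade and persist.

Threshold R = 71.4; K > 71.4, so yes, the predator persists.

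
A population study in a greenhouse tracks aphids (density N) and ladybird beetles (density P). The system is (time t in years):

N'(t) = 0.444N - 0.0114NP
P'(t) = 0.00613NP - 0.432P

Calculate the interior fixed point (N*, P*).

Set dP/dt = 0 with P > 0: 0.00613N - 0.432 = 0, so N* = 0.432/0.00613 = 70.5.
Set dN/dt = 0 with N > 0: 0.444 - 0.0114P = 0, so P* = 0.444/0.0114 = 38.9.

N* ≈ 70.5, P* ≈ 38.9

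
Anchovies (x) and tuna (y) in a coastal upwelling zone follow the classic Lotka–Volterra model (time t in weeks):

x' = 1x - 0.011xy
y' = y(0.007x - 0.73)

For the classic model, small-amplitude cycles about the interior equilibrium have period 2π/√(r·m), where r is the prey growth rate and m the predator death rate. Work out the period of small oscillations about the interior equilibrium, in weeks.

Here r = 1 and m = 0.73, so r·m = 0.73.
ω = √0.73 = 0.854 per week, hence T = 2π/ω ≈ 7.35 weeks.

T ≈ 7.35 weeks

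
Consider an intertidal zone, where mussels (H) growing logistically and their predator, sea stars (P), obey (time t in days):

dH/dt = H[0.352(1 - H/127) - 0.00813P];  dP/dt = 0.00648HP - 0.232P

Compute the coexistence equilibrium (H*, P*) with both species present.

H* ≈ 35.8, P* ≈ 31.1

From dP/dt = 0 with P > 0: 0.00648H* = 0.232, so H* = 35.8.
Substitute into dH/dt = 0: 0.352(1 - 35.8/127) = 0.00813P*.
The bracket is 0.718, giving P* = 0.253/0.00813 = 31.1.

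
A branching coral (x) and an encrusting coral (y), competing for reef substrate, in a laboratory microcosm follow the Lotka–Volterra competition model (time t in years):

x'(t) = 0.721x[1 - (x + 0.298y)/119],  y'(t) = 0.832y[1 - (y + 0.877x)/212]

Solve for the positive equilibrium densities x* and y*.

x* ≈ 75.6, y* ≈ 146

Setting both brackets to zero gives the nullclines x + 0.298y = 119 and 0.877x + y = 212.
Substituting y = 212 - 0.877x into the first: x(1 - 0.298·0.877) = 119 - 0.298·212.
So x* = 55.8/0.739 = 75.6, and then y* = 212 - 0.877·75.6 = 146.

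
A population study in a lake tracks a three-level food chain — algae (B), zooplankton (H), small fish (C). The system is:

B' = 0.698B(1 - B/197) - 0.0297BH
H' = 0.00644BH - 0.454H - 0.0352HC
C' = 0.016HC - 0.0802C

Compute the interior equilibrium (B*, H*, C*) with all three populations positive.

B* ≈ 155, H* ≈ 5.01, C* ≈ 15.5

From dC/dt = 0: 0.016H* = 0.0802, so H* = 5.01.
From dB/dt = 0: 0.698(1 - B*/197) = 0.0297·5.01, giving B* = 197·(1 - 0.213) = 155.
From dH/dt = 0: 0.00644·155 - 0.454 = 0.0352C*, so C* = 0.544/0.0352 = 15.5.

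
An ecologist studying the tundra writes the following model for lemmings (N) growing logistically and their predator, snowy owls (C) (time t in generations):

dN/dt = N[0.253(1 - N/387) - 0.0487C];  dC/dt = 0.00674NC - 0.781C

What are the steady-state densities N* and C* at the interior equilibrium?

N* ≈ 116, C* ≈ 3.64

From dC/dt = 0 with C > 0: 0.00674N* = 0.781, so N* = 116.
Substitute into dN/dt = 0: 0.253(1 - 116/387) = 0.0487C*.
The bracket is 0.701, giving C* = 0.177/0.0487 = 3.64.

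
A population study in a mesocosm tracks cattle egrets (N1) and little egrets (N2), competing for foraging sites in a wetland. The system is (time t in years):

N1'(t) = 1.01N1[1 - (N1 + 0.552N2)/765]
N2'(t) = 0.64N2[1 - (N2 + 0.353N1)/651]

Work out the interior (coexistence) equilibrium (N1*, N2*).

N1* ≈ 504, N2* ≈ 473

Setting both brackets to zero gives the nullclines N1 + 0.552N2 = 765 and 0.353N1 + N2 = 651.
Substituting N2 = 651 - 0.353N1 into the first: N1(1 - 0.552·0.353) = 765 - 0.552·651.
So N1* = 406/0.805 = 504, and then N2* = 651 - 0.353·504 = 473.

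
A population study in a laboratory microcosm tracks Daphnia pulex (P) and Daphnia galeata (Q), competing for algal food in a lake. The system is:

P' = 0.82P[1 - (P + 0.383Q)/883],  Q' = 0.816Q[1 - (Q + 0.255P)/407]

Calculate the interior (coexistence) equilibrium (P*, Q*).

Setting both brackets to zero gives the nullclines P + 0.383Q = 883 and 0.255P + Q = 407.
Substituting Q = 407 - 0.255P into the first: P(1 - 0.383·0.255) = 883 - 0.383·407.
So P* = 727/0.902 = 806, and then Q* = 407 - 0.255·806 = 202.

P* ≈ 806, Q* ≈ 202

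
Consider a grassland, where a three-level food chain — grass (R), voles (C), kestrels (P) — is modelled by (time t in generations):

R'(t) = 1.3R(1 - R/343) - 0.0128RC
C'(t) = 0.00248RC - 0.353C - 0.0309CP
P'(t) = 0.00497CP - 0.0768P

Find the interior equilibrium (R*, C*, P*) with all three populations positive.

R* ≈ 291, C* ≈ 15.5, P* ≈ 11.9

From dP/dt = 0: 0.00497C* = 0.0768, so C* = 15.5.
From dR/dt = 0: 1.3(1 - R*/343) = 0.0128·15.5, giving R* = 343·(1 - 0.152) = 291.
From dC/dt = 0: 0.00248·291 - 0.353 = 0.0309P*, so P* = 0.368/0.0309 = 11.9.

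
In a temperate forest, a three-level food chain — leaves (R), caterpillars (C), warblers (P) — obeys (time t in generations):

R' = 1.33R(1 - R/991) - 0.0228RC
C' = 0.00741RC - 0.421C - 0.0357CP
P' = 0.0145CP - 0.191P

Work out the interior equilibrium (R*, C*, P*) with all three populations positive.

R* ≈ 767, C* ≈ 13.2, P* ≈ 147

From dP/dt = 0: 0.0145C* = 0.191, so C* = 13.2.
From dR/dt = 0: 1.33(1 - R*/991) = 0.0228·13.2, giving R* = 991·(1 - 0.226) = 767.
From dC/dt = 0: 0.00741·767 - 0.421 = 0.0357P*, so P* = 5.26/0.0357 = 147.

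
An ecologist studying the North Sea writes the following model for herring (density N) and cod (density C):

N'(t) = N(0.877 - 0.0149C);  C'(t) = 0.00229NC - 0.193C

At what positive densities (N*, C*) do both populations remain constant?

N* ≈ 84.3, C* ≈ 58.9

Set dC/dt = 0 with C > 0: 0.00229N - 0.193 = 0, so N* = 0.193/0.00229 = 84.3.
Set dN/dt = 0 with N > 0: 0.877 - 0.0149C = 0, so C* = 0.877/0.0149 = 58.9.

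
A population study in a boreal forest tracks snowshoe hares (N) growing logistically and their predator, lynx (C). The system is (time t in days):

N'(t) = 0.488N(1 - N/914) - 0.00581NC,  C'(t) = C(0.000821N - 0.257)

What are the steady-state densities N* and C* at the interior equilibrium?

N* ≈ 313, C* ≈ 55.2

From dC/dt = 0 with C > 0: 0.000821N* = 0.257, so N* = 313.
Substitute into dN/dt = 0: 0.488(1 - 313/914) = 0.00581C*.
The bracket is 0.658, giving C* = 0.321/0.00581 = 55.2.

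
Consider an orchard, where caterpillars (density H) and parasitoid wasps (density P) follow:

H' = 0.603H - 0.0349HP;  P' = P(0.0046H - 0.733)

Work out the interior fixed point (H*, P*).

Set dP/dt = 0 with P > 0: 0.0046H - 0.733 = 0, so H* = 0.733/0.0046 = 159.
Set dH/dt = 0 with H > 0: 0.603 - 0.0349P = 0, so P* = 0.603/0.0349 = 17.3.

H* ≈ 159, P* ≈ 17.3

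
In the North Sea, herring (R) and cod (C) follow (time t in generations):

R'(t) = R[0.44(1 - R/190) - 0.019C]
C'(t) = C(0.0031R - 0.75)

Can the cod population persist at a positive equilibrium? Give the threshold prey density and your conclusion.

Threshold R = 242; K < 242, so no, the predator goes extinct.

The predator equation gives dC/dt > 0 only when R > 0.75/0.0031 = 242.
Without the predator, R → K = 190. Since 190 < 242, the predator cannot invade.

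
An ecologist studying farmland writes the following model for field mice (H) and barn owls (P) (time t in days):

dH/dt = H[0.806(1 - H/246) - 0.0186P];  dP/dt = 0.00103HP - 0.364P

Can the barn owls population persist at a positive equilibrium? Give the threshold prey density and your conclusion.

The predator equation gives dP/dt > 0 only when H > 0.364/0.00103 = 353.
Without the predator, H → K = 246. Since 246 < 353, the predator cannot invade.

Threshold H = 353; K < 353, so no, the predator goes extinct.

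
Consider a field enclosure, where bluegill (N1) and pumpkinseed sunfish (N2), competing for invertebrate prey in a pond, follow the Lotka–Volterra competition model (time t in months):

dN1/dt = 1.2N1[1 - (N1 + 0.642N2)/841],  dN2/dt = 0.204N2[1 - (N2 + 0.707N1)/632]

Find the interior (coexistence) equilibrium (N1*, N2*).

N1* ≈ 797, N2* ≈ 68.5

Setting both brackets to zero gives the nullclines N1 + 0.642N2 = 841 and 0.707N1 + N2 = 632.
Substituting N2 = 632 - 0.707N1 into the first: N1(1 - 0.642·0.707) = 841 - 0.642·632.
So N1* = 435/0.546 = 797, and then N2* = 632 - 0.707·797 = 68.5.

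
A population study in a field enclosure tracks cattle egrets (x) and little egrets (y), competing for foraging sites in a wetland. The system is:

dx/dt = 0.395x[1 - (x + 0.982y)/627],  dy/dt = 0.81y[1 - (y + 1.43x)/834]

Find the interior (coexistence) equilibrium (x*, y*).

Setting both brackets to zero gives the nullclines x + 0.982y = 627 and 1.43x + y = 834.
Substituting y = 834 - 1.43x into the first: x(1 - 0.982·1.43) = 627 - 0.982·834.
So x* = -192/-0.404 = 475, and then y* = 834 - 1.43·475 = 155.

x* ≈ 475, y* ≈ 155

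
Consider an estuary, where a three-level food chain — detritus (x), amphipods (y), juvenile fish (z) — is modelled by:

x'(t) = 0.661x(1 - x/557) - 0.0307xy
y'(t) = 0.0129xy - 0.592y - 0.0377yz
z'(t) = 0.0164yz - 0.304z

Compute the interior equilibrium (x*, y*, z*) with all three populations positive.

x* ≈ 77.5, y* ≈ 18.5, z* ≈ 10.8

From dz/dt = 0: 0.0164y* = 0.304, so y* = 18.5.
From dx/dt = 0: 0.661(1 - x*/557) = 0.0307·18.5, giving x* = 557·(1 - 0.861) = 77.5.
From dy/dt = 0: 0.0129·77.5 - 0.592 = 0.0377z*, so z* = 0.407/0.0377 = 10.8.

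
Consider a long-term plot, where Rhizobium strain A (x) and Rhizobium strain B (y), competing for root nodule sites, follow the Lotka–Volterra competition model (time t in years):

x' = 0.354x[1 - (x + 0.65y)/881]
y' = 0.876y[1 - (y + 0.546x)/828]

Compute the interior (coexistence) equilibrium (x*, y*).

Setting both brackets to zero gives the nullclines x + 0.65y = 881 and 0.546x + y = 828.
Substituting y = 828 - 0.546x into the first: x(1 - 0.65·0.546) = 881 - 0.65·828.
So x* = 343/0.645 = 531, and then y* = 828 - 0.546·531 = 538.

x* ≈ 531, y* ≈ 538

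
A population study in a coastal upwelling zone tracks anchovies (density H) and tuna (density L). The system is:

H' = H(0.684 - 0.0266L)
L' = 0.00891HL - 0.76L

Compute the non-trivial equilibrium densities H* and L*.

Set dL/dt = 0 with L > 0: 0.00891H - 0.76 = 0, so H* = 0.76/0.00891 = 85.3.
Set dH/dt = 0 with H > 0: 0.684 - 0.0266L = 0, so L* = 0.684/0.0266 = 25.7.

H* ≈ 85.3, L* ≈ 25.7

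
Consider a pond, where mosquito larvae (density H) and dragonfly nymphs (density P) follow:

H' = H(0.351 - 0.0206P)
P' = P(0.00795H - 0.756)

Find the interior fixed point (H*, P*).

Set dP/dt = 0 with P > 0: 0.00795H - 0.756 = 0, so H* = 0.756/0.00795 = 95.1.
Set dH/dt = 0 with H > 0: 0.351 - 0.0206P = 0, so P* = 0.351/0.0206 = 17.

H* ≈ 95.1, P* ≈ 17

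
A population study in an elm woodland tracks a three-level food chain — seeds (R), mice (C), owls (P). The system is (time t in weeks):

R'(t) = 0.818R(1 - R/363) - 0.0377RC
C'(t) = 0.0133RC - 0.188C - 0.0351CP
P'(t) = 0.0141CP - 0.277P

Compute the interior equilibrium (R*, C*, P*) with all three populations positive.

From dP/dt = 0: 0.0141C* = 0.277, so C* = 19.6.
From dR/dt = 0: 0.818(1 - R*/363) = 0.0377·19.6, giving R* = 363·(1 - 0.905) = 34.3.
From dC/dt = 0: 0.0133·34.3 - 0.188 = 0.0351P*, so P* = 0.269/0.0351 = 7.65.

R* ≈ 34.3, C* ≈ 19.6, P* ≈ 7.65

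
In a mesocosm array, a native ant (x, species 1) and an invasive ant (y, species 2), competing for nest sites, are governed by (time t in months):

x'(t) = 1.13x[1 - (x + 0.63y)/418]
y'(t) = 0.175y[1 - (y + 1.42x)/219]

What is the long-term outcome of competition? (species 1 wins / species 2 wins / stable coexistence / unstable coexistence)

Compare the nullcline intercepts: K1/α12 = 418/0.63 = 663 > K2 = 219; K2/α21 = 219/1.42 = 154 < K1 = 418.
Since the inequalities point opposite ways, species 1 can invade but species 2 cannot.

species 1 excludes species 2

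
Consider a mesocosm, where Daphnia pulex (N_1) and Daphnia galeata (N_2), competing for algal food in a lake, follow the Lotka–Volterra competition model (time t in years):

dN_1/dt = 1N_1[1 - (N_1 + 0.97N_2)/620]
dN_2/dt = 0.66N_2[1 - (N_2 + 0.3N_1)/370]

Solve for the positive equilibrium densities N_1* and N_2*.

N_1* ≈ 368, N_2* ≈ 260

Setting both brackets to zero gives the nullclines N_1 + 0.97N_2 = 620 and 0.3N_1 + N_2 = 370.
Substituting N_2 = 370 - 0.3N_1 into the first: N_1(1 - 0.97·0.3) = 620 - 0.97·370.
So N_1* = 261/0.709 = 368, and then N_2* = 370 - 0.3·368 = 260.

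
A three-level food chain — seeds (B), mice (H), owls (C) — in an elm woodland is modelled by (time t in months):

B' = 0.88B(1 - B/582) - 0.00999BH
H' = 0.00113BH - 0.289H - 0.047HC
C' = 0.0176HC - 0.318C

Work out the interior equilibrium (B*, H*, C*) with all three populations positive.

B* ≈ 463, H* ≈ 18.1, C* ≈ 4.97

From dC/dt = 0: 0.0176H* = 0.318, so H* = 18.1.
From dB/dt = 0: 0.88(1 - B*/582) = 0.00999·18.1, giving B* = 582·(1 - 0.205) = 463.
From dH/dt = 0: 0.00113·463 - 0.289 = 0.047C*, so C* = 0.234/0.047 = 4.97.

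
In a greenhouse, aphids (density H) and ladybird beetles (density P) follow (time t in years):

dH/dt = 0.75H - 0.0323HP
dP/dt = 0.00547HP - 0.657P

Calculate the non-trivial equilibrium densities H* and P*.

Set dP/dt = 0 with P > 0: 0.00547H - 0.657 = 0, so H* = 0.657/0.00547 = 120.
Set dH/dt = 0 with H > 0: 0.75 - 0.0323P = 0, so P* = 0.75/0.0323 = 23.2.

H* ≈ 120, P* ≈ 23.2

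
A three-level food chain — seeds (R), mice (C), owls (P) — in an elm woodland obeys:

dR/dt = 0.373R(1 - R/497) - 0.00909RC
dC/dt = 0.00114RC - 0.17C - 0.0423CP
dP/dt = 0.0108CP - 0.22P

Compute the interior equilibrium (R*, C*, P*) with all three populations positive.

R* ≈ 250, C* ≈ 20.4, P* ≈ 2.73

From dP/dt = 0: 0.0108C* = 0.22, so C* = 20.4.
From dR/dt = 0: 0.373(1 - R*/497) = 0.00909·20.4, giving R* = 497·(1 - 0.496) = 250.
From dC/dt = 0: 0.00114·250 - 0.17 = 0.0423P*, so P* = 0.115/0.0423 = 2.73.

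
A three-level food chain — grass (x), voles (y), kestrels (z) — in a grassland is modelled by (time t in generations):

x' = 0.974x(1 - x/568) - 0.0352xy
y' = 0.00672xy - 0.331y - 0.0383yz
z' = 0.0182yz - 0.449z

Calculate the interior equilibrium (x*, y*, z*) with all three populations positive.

From dz/dt = 0: 0.0182y* = 0.449, so y* = 24.7.
From dx/dt = 0: 0.974(1 - x*/568) = 0.0352·24.7, giving x* = 568·(1 - 0.892) = 61.6.
From dy/dt = 0: 0.00672·61.6 - 0.331 = 0.0383z*, so z* = 0.0828/0.0383 = 2.16.

x* ≈ 61.6, y* ≈ 24.7, z* ≈ 2.16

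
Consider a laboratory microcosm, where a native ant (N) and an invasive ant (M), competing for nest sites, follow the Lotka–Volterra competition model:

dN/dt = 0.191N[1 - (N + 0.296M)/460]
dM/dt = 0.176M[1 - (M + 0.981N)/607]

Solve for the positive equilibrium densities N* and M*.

N* ≈ 395, M* ≈ 219

Setting both brackets to zero gives the nullclines N + 0.296M = 460 and 0.981N + M = 607.
Substituting M = 607 - 0.981N into the first: N(1 - 0.296·0.981) = 460 - 0.296·607.
So N* = 280/0.71 = 395, and then M* = 607 - 0.981·395 = 219.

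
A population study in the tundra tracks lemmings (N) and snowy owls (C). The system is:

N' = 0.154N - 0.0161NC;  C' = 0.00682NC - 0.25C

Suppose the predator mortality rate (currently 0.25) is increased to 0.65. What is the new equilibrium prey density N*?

N* ≈ 95.3

At the interior fixed point, setting dC/dt = 0 with C > 0 fixes N* = (predator death rate)/(NC coefficient) — independent of the other coefficients.
With the change, N* = 0.65/0.00682 = 95.3; it rises from 36.7.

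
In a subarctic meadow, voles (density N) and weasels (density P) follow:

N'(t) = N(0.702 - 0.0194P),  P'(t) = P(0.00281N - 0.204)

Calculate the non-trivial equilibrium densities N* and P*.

Set dP/dt = 0 with P > 0: 0.00281N - 0.204 = 0, so N* = 0.204/0.00281 = 72.6.
Set dN/dt = 0 with N > 0: 0.702 - 0.0194P = 0, so P* = 0.702/0.0194 = 36.2.

N* ≈ 72.6, P* ≈ 36.2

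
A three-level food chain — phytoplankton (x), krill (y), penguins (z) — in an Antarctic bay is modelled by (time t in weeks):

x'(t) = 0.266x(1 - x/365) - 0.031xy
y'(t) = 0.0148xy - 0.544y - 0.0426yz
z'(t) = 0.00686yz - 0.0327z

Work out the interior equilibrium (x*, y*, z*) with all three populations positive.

From dz/dt = 0: 0.00686y* = 0.0327, so y* = 4.77.
From dx/dt = 0: 0.266(1 - x*/365) = 0.031·4.77, giving x* = 365·(1 - 0.556) = 162.
From dy/dt = 0: 0.0148·162 - 0.544 = 0.0426z*, so z* = 1.86/0.0426 = 43.6.

x* ≈ 162, y* ≈ 4.77, z* ≈ 43.6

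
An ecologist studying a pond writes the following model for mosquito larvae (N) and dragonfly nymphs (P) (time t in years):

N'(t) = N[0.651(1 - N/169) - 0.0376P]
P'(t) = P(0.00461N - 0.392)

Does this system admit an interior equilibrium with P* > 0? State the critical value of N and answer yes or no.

The predator equation gives dP/dt > 0 only when N > 0.392/0.00461 = 85.
Without the predator, N → K = 169. Since 169 > 85, the predator can invade and persist.

Threshold N = 85; K > 85, so yes, the predator persists.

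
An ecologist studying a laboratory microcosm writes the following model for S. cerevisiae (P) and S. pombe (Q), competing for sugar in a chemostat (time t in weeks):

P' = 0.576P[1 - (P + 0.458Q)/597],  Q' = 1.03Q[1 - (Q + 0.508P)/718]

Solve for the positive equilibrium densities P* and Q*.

P* ≈ 349, Q* ≈ 540

Setting both brackets to zero gives the nullclines P + 0.458Q = 597 and 0.508P + Q = 718.
Substituting Q = 718 - 0.508P into the first: P(1 - 0.458·0.508) = 597 - 0.458·718.
So P* = 268/0.767 = 349, and then Q* = 718 - 0.508·349 = 540.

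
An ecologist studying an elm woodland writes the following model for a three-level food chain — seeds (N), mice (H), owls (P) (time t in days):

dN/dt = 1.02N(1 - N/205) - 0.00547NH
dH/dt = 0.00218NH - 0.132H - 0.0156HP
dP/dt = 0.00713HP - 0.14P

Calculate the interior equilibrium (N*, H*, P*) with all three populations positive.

From dP/dt = 0: 0.00713H* = 0.14, so H* = 19.6.
From dN/dt = 0: 1.02(1 - N*/205) = 0.00547·19.6, giving N* = 205·(1 - 0.105) = 183.
From dH/dt = 0: 0.00218·183 - 0.132 = 0.0156P*, so P* = 0.268/0.0156 = 17.2.

N* ≈ 183, H* ≈ 19.6, P* ≈ 17.2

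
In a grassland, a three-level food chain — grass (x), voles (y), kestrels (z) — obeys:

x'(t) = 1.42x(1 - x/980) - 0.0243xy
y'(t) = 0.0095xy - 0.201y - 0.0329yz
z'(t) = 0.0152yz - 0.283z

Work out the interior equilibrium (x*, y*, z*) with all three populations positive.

From dz/dt = 0: 0.0152y* = 0.283, so y* = 18.6.
From dx/dt = 0: 1.42(1 - x*/980) = 0.0243·18.6, giving x* = 980·(1 - 0.319) = 668.
From dy/dt = 0: 0.0095·668 - 0.201 = 0.0329z*, so z* = 6.14/0.0329 = 187.

x* ≈ 668, y* ≈ 18.6, z* ≈ 187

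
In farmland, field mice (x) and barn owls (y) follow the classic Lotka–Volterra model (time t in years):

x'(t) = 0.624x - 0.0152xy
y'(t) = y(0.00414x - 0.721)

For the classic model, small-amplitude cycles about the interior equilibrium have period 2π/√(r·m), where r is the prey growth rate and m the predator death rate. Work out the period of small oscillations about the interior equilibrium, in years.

Here r = 0.624 and m = 0.721, so r·m = 0.45.
ω = √0.45 = 0.671 per year, hence T = 2π/ω ≈ 9.37 years.

T ≈ 9.37 years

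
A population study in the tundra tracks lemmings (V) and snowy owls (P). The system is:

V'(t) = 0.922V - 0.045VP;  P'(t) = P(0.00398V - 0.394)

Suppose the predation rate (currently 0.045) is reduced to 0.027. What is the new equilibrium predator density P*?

At the interior fixed point, setting dV/dt = 0 with V > 0 fixes P* = (prey growth rate)/(VP coefficient) — independent of the other coefficients.
With the change, P* = 0.922/0.027 = 34.1; it rises from 20.5.

P* ≈ 34.1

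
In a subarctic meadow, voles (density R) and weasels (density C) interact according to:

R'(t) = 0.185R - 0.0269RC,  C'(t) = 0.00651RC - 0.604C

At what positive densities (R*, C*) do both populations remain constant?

Set dC/dt = 0 with C > 0: 0.00651R - 0.604 = 0, so R* = 0.604/0.00651 = 92.8.
Set dR/dt = 0 with R > 0: 0.185 - 0.0269C = 0, so C* = 0.185/0.0269 = 6.88.

R* ≈ 92.8, C* ≈ 6.88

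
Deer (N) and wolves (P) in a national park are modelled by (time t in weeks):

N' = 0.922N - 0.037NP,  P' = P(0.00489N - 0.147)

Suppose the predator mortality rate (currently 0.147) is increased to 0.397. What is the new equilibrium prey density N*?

At the interior fixed point, setting dP/dt = 0 with P > 0 fixes N* = (predator death rate)/(NP coefficient) — independent of the other coefficients.
With the change, N* = 0.397/0.00489 = 81.2; it rises from 30.1.

N* ≈ 81.2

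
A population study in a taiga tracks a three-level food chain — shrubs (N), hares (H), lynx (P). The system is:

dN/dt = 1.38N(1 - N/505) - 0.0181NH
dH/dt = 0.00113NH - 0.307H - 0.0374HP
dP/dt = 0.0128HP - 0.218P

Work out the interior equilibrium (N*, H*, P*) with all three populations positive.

N* ≈ 392, H* ≈ 17, P* ≈ 3.64

From dP/dt = 0: 0.0128H* = 0.218, so H* = 17.
From dN/dt = 0: 1.38(1 - N*/505) = 0.0181·17, giving N* = 505·(1 - 0.223) = 392.
From dH/dt = 0: 0.00113·392 - 0.307 = 0.0374P*, so P* = 0.136/0.0374 = 3.64.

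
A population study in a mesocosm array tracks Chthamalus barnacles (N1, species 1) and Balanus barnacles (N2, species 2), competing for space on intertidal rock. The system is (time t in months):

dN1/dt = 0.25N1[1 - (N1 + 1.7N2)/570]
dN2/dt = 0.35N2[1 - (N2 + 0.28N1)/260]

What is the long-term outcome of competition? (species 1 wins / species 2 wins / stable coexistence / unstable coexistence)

stable coexistence

Compare the nullcline intercepts: K1/α12 = 570/1.7 = 335 > K2 = 260; K2/α21 = 260/0.28 = 929 > K1 = 570.
Since both inequalities hold, each species can invade when rare, so the interior equilibrium is stable.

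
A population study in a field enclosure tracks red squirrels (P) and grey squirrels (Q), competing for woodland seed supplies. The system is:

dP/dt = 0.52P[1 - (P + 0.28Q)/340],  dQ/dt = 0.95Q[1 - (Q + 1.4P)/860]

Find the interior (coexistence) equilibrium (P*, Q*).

P* ≈ 163, Q* ≈ 632

Setting both brackets to zero gives the nullclines P + 0.28Q = 340 and 1.4P + Q = 860.
Substituting Q = 860 - 1.4P into the first: P(1 - 0.28·1.4) = 340 - 0.28·860.
So P* = 99.2/0.608 = 163, and then Q* = 860 - 1.4·163 = 632.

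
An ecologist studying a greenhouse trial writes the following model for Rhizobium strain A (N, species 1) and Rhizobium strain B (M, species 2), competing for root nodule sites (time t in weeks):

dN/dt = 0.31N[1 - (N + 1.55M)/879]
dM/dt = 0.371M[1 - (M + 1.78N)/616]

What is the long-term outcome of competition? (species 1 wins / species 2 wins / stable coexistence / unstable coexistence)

Compare the nullcline intercepts: K1/α12 = 879/1.55 = 567 < K2 = 616; K2/α21 = 616/1.78 = 346 < K1 = 879.
Since both are reversed, neither can invade when rare; the interior point is a saddle.

unstable coexistence (outcome depends on initial conditions)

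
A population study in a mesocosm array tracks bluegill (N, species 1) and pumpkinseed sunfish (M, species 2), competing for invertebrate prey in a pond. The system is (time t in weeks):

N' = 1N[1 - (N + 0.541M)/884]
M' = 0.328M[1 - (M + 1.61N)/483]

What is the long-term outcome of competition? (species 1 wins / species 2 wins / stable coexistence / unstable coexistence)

species 1 excludes species 2

Compare the nullcline intercepts: K1/α12 = 884/0.541 = 1630 > K2 = 483; K2/α21 = 483/1.61 = 300 < K1 = 884.
Since the inequalities point opposite ways, species 1 can invade but species 2 cannot.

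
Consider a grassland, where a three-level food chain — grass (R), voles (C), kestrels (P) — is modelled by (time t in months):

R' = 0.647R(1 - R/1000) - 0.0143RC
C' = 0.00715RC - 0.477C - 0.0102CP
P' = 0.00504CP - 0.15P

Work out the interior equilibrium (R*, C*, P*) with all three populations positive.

From dP/dt = 0: 0.00504C* = 0.15, so C* = 29.8.
From dR/dt = 0: 0.647(1 - R*/1000) = 0.0143·29.8, giving R* = 1000·(1 - 0.658) = 342.
From dC/dt = 0: 0.00715·342 - 0.477 = 0.0102P*, so P* = 1.97/0.0102 = 193.

R* ≈ 342, C* ≈ 29.8, P* ≈ 193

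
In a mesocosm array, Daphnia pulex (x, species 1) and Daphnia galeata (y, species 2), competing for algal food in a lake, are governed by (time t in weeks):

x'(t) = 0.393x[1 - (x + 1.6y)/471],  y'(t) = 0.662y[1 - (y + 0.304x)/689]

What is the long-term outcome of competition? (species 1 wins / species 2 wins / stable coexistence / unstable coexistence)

species 2 excludes species 1

Compare the nullcline intercepts: K1/α12 = 471/1.6 = 294 < K2 = 689; K2/α21 = 689/0.304 = 2270 > K1 = 471.
Since the inequalities point opposite ways, species 2 can invade but species 1 cannot.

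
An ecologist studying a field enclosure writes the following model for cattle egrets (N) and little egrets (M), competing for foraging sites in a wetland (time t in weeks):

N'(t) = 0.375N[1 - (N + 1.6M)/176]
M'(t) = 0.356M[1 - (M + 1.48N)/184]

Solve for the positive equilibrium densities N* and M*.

Setting both brackets to zero gives the nullclines N + 1.6M = 176 and 1.48N + M = 184.
Substituting M = 184 - 1.48N into the first: N(1 - 1.6·1.48) = 176 - 1.6·184.
So N* = -118/-1.37 = 86.5, and then M* = 184 - 1.48·86.5 = 55.9.

N* ≈ 86.5, M* ≈ 55.9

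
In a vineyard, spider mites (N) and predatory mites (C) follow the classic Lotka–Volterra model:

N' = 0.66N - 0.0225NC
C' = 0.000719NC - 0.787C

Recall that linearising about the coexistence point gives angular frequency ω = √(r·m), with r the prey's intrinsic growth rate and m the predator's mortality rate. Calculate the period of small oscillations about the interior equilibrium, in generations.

Here r = 0.66 and m = 0.787, so r·m = 0.519.
ω = √0.519 = 0.721 per generation, hence T = 2π/ω ≈ 8.72 generations.

T ≈ 8.72 generations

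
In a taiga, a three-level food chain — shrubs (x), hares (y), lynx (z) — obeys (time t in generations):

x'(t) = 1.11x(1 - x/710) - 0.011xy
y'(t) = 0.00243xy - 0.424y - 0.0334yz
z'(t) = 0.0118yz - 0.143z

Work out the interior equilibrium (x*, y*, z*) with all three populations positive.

x* ≈ 625, y* ≈ 12.1, z* ≈ 32.8

From dz/dt = 0: 0.0118y* = 0.143, so y* = 12.1.
From dx/dt = 0: 1.11(1 - x*/710) = 0.011·12.1, giving x* = 710·(1 - 0.12) = 625.
From dy/dt = 0: 0.00243·625 - 0.424 = 0.0334z*, so z* = 1.09/0.0334 = 32.8.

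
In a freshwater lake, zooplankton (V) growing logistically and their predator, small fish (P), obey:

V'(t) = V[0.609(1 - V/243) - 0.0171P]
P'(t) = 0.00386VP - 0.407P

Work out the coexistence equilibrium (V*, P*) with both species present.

From dP/dt = 0 with P > 0: 0.00386V* = 0.407, so V* = 105.
Substitute into dV/dt = 0: 0.609(1 - 105/243) = 0.0171P*.
The bracket is 0.566, giving P* = 0.345/0.0171 = 20.2.

V* ≈ 105, P* ≈ 20.2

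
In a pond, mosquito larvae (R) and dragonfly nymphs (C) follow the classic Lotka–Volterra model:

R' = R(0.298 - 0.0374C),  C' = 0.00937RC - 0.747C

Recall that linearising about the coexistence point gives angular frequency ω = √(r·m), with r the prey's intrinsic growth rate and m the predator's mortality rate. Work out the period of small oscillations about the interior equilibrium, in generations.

T ≈ 13.3 generations

Here r = 0.298 and m = 0.747, so r·m = 0.223.
ω = √0.223 = 0.472 per generation, hence T = 2π/ω ≈ 13.3 generations.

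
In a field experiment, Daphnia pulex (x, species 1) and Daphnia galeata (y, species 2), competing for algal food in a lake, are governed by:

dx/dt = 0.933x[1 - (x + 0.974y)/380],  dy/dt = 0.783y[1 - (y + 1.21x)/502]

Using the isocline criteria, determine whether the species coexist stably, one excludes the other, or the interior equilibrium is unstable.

species 2 excludes species 1

Compare the nullcline intercepts: K1/α12 = 380/0.974 = 390 < K2 = 502; K2/α21 = 502/1.21 = 415 > K1 = 380.
Since the inequalities point opposite ways, species 2 can invade but species 1 cannot.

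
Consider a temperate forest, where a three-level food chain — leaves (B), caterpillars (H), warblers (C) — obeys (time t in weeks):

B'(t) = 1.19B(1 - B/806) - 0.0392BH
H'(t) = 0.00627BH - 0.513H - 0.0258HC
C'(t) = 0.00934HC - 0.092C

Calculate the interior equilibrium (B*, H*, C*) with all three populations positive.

From dC/dt = 0: 0.00934H* = 0.092, so H* = 9.85.
From dB/dt = 0: 1.19(1 - B*/806) = 0.0392·9.85, giving B* = 806·(1 - 0.324) = 544.
From dH/dt = 0: 0.00627·544 - 0.513 = 0.0258C*, so C* = 2.9/0.0258 = 112.

B* ≈ 544, H* ≈ 9.85, C* ≈ 112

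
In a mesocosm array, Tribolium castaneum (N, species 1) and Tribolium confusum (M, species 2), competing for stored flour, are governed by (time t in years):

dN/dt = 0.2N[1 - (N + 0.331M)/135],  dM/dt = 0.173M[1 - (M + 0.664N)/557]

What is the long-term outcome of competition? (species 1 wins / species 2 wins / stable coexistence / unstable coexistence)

species 2 excludes species 1

Compare the nullcline intercepts: K1/α12 = 135/0.331 = 408 < K2 = 557; K2/α21 = 557/0.664 = 839 > K1 = 135.
Since the inequalities point opposite ways, species 2 can invade but species 1 cannot.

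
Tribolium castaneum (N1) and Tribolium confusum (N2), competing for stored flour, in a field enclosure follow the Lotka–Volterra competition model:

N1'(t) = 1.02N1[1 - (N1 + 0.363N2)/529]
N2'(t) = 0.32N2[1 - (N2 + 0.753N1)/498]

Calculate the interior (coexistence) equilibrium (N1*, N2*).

Setting both brackets to zero gives the nullclines N1 + 0.363N2 = 529 and 0.753N1 + N2 = 498.
Substituting N2 = 498 - 0.753N1 into the first: N1(1 - 0.363·0.753) = 529 - 0.363·498.
So N1* = 348/0.727 = 479, and then N2* = 498 - 0.753·479 = 137.

N1* ≈ 479, N2* ≈ 137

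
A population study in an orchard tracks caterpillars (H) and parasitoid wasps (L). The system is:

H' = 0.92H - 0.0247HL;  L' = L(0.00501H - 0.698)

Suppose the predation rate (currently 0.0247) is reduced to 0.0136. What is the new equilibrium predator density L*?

At the interior fixed point, setting dH/dt = 0 with H > 0 fixes L* = (prey growth rate)/(HL coefficient) — independent of the other coefficients.
With the change, L* = 0.92/0.0136 = 67.6; it rises from 37.2.

L* ≈ 67.6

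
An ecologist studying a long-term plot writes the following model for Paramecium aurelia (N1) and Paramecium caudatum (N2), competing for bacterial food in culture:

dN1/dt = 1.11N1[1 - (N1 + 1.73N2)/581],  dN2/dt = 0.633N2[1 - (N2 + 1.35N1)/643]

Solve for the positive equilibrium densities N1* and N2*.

N1* ≈ 398, N2* ≈ 106

Setting both brackets to zero gives the nullclines N1 + 1.73N2 = 581 and 1.35N1 + N2 = 643.
Substituting N2 = 643 - 1.35N1 into the first: N1(1 - 1.73·1.35) = 581 - 1.73·643.
So N1* = -531/-1.34 = 398, and then N2* = 643 - 1.35·398 = 106.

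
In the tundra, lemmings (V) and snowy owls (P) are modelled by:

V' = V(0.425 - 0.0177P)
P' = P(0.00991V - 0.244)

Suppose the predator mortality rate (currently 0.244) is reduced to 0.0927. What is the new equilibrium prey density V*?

At the interior fixed point, setting dP/dt = 0 with P > 0 fixes V* = (predator death rate)/(VP coefficient) — independent of the other coefficients.
With the change, V* = 0.0927/0.00991 = 9.35; it falls from 24.6.

V* ≈ 9.35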